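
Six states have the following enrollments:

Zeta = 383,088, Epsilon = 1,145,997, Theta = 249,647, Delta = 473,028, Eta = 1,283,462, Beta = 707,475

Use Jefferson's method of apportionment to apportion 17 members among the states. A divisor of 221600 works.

Zeta=1, Epsilon=5, Theta=1, Delta=2, Eta=5, Beta=3

With modified divisor 221600: modified quotas Zeta 1.729, Epsilon 5.171, Theta 1.127, Delta 2.135, Eta 5.792, Beta 3.193.
Rounding down: Zeta 1, Epsilon 5, Theta 1, Delta 2, Eta 5, Beta 3 (total 17).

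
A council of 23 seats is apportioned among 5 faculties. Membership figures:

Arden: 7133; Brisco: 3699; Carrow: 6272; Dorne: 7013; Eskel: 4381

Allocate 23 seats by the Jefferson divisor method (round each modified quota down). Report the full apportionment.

Standard divisor 28498/23 ≈ 1239.043; standard quotas: Arden 5.757, Brisco 2.985, Carrow 5.062, Dorne 5.660, Eskel 3.536.
Rounding down gives 5, 2, 5, 5, 3 = 20 seats, so the divisor must be adjusted.
With modified divisor 1130: modified quotas Arden 6.312, Brisco 3.273, Carrow 5.550, Dorne 6.206, Eskel 3.877.
Rounding down: Arden 6, Brisco 3, Carrow 5, Dorne 6, Eskel 3 (total 23).

Arden 6; Brisco 3; Carrow 5; Dorne 6; Eskel 3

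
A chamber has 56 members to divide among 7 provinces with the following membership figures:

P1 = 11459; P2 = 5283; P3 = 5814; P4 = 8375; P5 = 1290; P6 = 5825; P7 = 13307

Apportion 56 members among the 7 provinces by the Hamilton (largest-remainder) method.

P1=13, P2=6, P3=6, P4=9, P5=1, P6=6, P7=15

Total 51353; standard divisor 51353/56 ≈ 917.018.
Standard quotas: P1 12.4959, P2 5.7611, P3 6.3401, P4 9.1329, P5 1.4067, P6 6.3521, P7 14.5112.
Lower quotas: P1 12, P2 5, P3 6, P4 9, P5 1, P6 6, P7 14 (sum 53, leaving 3 seats).
Remainders in descending order: P2 0.7611, P7 0.5112, P1 0.4959, P5 0.4067, P6 0.3521, P3 0.3401, P4 0.1329.
Largest remainders: P2, P7, P1 receive the extra seats.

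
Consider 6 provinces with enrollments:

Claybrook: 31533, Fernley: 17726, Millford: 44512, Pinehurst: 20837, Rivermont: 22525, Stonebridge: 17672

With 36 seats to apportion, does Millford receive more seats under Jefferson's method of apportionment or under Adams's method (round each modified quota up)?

Jefferson: Claybrook 7, Fernley 4, Millford 11, Pinehurst 5, Rivermont 5, Stonebridge 4.
Adams: Claybrook 7, Fernley 4, Millford 10, Pinehurst 5, Rivermont 6, Stonebridge 4.
Millford gets 11 under Jefferson and 10 under Adams.

Jefferson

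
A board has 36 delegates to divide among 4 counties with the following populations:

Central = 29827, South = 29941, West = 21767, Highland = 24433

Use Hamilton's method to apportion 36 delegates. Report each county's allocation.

Central: 10, South: 10, West: 8, Highland: 8

Standard divisor: 105968 ÷ 36 ≈ 2943.556.
Standard quotas: Central 10.1330, South 10.1717, West 7.3948, Highland 8.3005.
Lower quotas: Central 10, South 10, West 7, Highland 8 (sum 35, leaving 1 seat).
Remainders in descending order: West 0.3948, Highland 0.3005, South 0.1717, Central 0.1330.
Largest remainder: West receives the extra seat.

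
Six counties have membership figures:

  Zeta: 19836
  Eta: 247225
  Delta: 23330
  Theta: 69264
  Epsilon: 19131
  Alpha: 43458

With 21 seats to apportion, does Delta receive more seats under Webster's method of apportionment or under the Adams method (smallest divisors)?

Webster: Zeta 1, Eta 12, Delta 1, Theta 4, Epsilon 1, Alpha 2.
Adams: Zeta 1, Eta 11, Delta 2, Theta 4, Epsilon 1, Alpha 2.
Delta gets 1 under Webster and 2 under Adams.

Adams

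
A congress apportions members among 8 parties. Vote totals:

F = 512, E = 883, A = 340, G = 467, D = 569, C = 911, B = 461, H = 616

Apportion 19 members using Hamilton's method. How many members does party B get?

Standard divisor: 4759 ÷ 19 ≈ 250.474.
Standard quotas: F 2.044, E 3.525, A 1.357, G 1.864, D 2.272, C 3.637, B 1.841, H 2.459.
Lower quotas: F 2, E 3, A 1, G 1, D 2, C 3, B 1, H 2 (sum 15, leaving 4 seats).
Remainders in descending order: G 0.864, B 0.841, C 0.637, E 0.525, H 0.459, A 0.357, D 0.272, F 0.044.
The surplus seats go to G, B, C, E.
B receives 2.

2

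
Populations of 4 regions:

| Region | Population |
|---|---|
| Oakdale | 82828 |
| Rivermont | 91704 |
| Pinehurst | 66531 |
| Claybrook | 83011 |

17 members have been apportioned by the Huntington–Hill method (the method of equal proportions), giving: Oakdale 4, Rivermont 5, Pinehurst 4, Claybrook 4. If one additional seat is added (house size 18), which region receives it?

Priority for the next seat is population ÷ (√(s·(s+1))).
Priorities: Oakdale 18520.904, Rivermont 16742.783, Pinehurst 14876.784, Claybrook 18561.824.
Highest priority: Claybrook.

Claybrook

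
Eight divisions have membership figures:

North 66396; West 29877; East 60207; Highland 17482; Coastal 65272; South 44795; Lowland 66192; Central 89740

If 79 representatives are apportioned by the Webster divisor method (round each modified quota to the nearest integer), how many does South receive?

Standard divisor 439961/79 ≈ 5569.127; standard quotas: North 11.922, West 5.365, East 10.811, Highland 3.139, Coastal 11.720, South 8.043, Lowland 11.886, Central 16.114.
Rounding to the nearest integer gives North 12, West 5, East 11, Highland 3, Coastal 12, South 8, Lowland 12, Central 16 — total 79, matching the house size, so no adjustment is needed.
South receives 8.

8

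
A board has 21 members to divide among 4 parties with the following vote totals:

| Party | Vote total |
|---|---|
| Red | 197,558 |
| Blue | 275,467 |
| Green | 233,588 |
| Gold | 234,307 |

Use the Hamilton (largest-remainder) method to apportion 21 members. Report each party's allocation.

Red 5; Blue 6; Green 5; Gold 5

Standard divisor: 940920 ÷ 21 ≈ 44805.714.
Standard quotas: Red 4.4092, Blue 6.1480, Green 5.2134, Gold 5.2294.
Lower quotas: Red 4, Blue 6, Green 5, Gold 5 (sum 20, leaving 1 seat).
Remainders in descending order: Red 0.4092, Gold 0.2294, Green 0.2134, Blue 0.1480.
The surplus seat goes to Red.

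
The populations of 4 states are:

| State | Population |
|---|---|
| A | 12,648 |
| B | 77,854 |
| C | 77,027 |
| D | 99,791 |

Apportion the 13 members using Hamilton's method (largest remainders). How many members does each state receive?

The standard divisor is 267320/13 ≈ 20563.077.
Standard quotas: A 0.6151, B 3.7861, C 3.7459, D 4.8529.
Lower quotas: A 0, B 3, C 3, D 4 (sum 10, leaving 3 seats).
Remainders in descending order: D 0.8529, B 0.7861, C 0.7459, A 0.6151.
The surplus seats go to D, B, C.

A 0, B 4, C 4, D 5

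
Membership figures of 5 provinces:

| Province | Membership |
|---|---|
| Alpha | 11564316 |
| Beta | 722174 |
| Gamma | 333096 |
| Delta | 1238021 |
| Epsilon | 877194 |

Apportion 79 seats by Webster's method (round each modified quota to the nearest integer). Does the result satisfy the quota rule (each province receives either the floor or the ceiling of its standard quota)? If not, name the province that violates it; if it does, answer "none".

Standard quotas: Alpha 62.002, Beta 3.872, Gamma 1.786, Delta 6.638, Epsilon 4.703.
Webster allocation: Alpha 61, Beta 4, Gamma 2, Delta 7, Epsilon 5.
Alpha has quota 62.002 (lower 62, upper 63) but receives 61 — outside the quota interval.

Alpha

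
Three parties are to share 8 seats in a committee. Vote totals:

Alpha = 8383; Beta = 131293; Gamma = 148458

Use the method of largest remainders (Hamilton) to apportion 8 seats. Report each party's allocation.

Standard divisor: 288134 ÷ 8 ≈ 36016.75.
Standard quotas: Alpha 0.2328, Beta 3.6453, Gamma 4.1219.
Lower quotas: Alpha 0, Beta 3, Gamma 4 (sum 7, leaving 1 seat).
Remainders in descending order: Beta 0.6453, Alpha 0.2328, Gamma 0.1219.
The surplus seat goes to Beta.

Alpha 0, Beta 4, Gamma 4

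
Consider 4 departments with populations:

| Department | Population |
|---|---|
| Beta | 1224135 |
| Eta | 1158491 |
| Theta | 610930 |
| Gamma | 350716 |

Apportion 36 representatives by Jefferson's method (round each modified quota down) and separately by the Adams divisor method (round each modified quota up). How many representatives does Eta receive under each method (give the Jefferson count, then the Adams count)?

13 and 12

Jefferson: Beta 13, Eta 13, Theta 6, Gamma 4.
Adams: Beta 13, Eta 12, Theta 7, Gamma 4.
Eta gets 13 under Jefferson and 12 under Adams.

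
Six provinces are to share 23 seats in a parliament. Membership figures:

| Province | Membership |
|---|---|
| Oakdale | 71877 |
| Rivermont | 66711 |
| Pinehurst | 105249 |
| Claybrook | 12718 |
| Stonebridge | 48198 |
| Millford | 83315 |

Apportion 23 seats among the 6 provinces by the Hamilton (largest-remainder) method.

Oakdale: 4, Rivermont: 4, Pinehurst: 6, Claybrook: 1, Stonebridge: 3, Millford: 5

Total 388068; standard divisor 388068/23 ≈ 16872.522.
Standard quotas: Oakdale 4.2600, Rivermont 3.9538, Pinehurst 6.2379, Claybrook 0.7538, Stonebridge 2.8566, Millford 4.9379.
Lower quotas: Oakdale 4, Rivermont 3, Pinehurst 6, Claybrook 0, Stonebridge 2, Millford 4 (sum 19, leaving 4 seats).
Remainders in descending order: Rivermont 0.9538, Millford 0.9379, Stonebridge 0.8566, Claybrook 0.7538, Oakdale 0.2600, Pinehurst 0.2379.
Largest remainders: Rivermont, Millford, Stonebridge, Claybrook receive the extra seats.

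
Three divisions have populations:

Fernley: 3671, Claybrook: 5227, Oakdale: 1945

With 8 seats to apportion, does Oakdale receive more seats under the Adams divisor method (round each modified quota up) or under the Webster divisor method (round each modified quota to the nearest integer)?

Adams

Adams: Fernley 3, Claybrook 3, Oakdale 2.
Webster: Fernley 3, Claybrook 4, Oakdale 1.
Oakdale gets 2 under Adams and 1 under Webster.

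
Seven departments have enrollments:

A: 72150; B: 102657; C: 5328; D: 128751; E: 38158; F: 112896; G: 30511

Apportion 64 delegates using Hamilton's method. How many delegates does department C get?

1

Standard divisor: 490451 ÷ 64 ≈ 7663.297.
Standard quotas: A 9.4150, B 13.3959, C 0.6953, D 16.8010, E 4.9793, F 14.7320, G 3.9814.
Lower quotas: A 9, B 13, C 0, D 16, E 4, F 14, G 3 (sum 59, leaving 5 seats).
Remainders in descending order: G 0.9814, E 0.9793, D 0.8010, F 0.7320, C 0.6953, A 0.4150, B 0.3959.
Largest remainders: G, E, D, F, C receive the extra seats.
C receives 1.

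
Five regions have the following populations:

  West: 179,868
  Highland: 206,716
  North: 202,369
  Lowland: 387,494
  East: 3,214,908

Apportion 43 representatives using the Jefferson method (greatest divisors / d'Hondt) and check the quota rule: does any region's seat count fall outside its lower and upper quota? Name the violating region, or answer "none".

East

Standard quotas: West 1.845, Highland 2.121, North 2.076, Lowland 3.975, East 32.982.
Jefferson allocation: West 1, Highland 2, North 2, Lowland 4, East 34.
East has quota 32.982 (lower 32, upper 33) but receives 34 — outside the quota interval.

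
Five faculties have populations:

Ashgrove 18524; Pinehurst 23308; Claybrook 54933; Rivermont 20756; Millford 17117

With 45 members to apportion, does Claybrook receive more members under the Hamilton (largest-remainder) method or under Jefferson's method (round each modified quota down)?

Hamilton: Ashgrove 6, Pinehurst 8, Claybrook 18, Rivermont 7, Millford 6.
Jefferson: Ashgrove 6, Pinehurst 8, Claybrook 19, Rivermont 7, Millford 5.
Claybrook gets 18 under Hamilton and 19 under Jefferson.

Jefferson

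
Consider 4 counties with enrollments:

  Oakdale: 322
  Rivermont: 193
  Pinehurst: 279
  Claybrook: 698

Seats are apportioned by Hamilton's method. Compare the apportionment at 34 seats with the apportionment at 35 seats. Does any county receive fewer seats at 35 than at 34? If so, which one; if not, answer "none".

At 34 seats: Oakdale 7, Rivermont 5, Pinehurst 6, Claybrook 16.
At 35 seats: Oakdale 8, Rivermont 4, Pinehurst 7, Claybrook 16.
Rivermont drops from 5 to 4.

Rivermont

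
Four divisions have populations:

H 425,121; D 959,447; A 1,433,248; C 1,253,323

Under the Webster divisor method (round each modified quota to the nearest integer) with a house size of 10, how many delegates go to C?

3

Standard divisor 4071139/10 ≈ 407113.9; standard quotas: H 1.044, D 2.357, A 3.521, C 3.079.
Rounding to the nearest integer gives H 1, D 2, A 4, C 3 — total 10, matching the house size, so no adjustment is needed.
C receives 3.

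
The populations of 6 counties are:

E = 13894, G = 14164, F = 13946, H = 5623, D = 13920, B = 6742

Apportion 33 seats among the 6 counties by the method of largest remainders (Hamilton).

E 6, G 7, F 7, H 3, D 7, B 3

Total 68289; standard divisor 68289/33 ≈ 2069.364.
Standard quotas: E 6.7141, G 6.8446, F 6.7393, H 2.7173, D 6.7267, B 3.2580.
Lower quotas: E 6, G 6, F 6, H 2, D 6, B 3 (sum 29, leaving 4 seats).
Remainders in descending order: G 0.8446, F 0.7393, D 0.7267, H 0.7173, E 0.7141, B 0.2580.
The surplus seats go to G, F, D, H.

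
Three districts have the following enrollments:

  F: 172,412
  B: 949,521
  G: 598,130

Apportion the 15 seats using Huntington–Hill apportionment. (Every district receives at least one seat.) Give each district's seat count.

With divisor 116908: modified quotas F 1.475, B 8.122, G 5.116.
Geometric-mean thresholds: F √(1·2)=1.414, B √(8·9)=8.485, G √(5·6)=5.477.
Each quota rounded against its threshold gives F 2, B 8, G 5 (total 15).

F 2; B 8; G 5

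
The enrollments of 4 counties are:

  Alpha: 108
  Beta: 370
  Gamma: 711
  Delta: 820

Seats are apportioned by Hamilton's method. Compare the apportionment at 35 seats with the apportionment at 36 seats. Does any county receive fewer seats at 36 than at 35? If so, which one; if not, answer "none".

Beta

At 35 seats: Alpha 2, Beta 7, Gamma 12, Delta 14.
At 36 seats: Alpha 2, Beta 6, Gamma 13, Delta 15.
Beta drops from 7 to 6.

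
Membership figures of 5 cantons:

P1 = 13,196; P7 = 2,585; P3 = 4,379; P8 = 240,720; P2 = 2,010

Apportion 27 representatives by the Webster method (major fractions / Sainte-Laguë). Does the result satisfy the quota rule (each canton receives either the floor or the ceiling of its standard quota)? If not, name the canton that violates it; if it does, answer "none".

Standard quotas: P1 1.355, P7 0.265, P3 0.450, P8 24.723, P2 0.206.
Webster allocation: P1 1, P7 0, P3 0, P8 26, P2 0.
P8 has quota 24.723 (lower 24, upper 25) but receives 26 — outside the quota interval.

P8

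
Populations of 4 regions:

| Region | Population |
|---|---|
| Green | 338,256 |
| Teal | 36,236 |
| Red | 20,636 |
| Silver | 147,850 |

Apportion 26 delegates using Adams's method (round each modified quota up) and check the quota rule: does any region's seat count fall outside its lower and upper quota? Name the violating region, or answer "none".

Standard quotas: Green 16.197, Teal 1.735, Red 0.988, Silver 7.080.
Adams allocation: Green 16, Teal 2, Red 1, Silver 7.
Every allocation lies between the lower and upper quota.

none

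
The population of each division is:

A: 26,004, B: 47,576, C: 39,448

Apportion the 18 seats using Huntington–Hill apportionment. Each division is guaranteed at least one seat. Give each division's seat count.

With divisor 6222: modified quotas A 4.179, B 7.646, C 6.340.
Geometric-mean thresholds: A √(4·5)=4.472, B √(7·8)=7.483, C √(6·7)=6.481.
Each quota rounded against its threshold gives A 4, B 8, C 6 (total 18).

A 4; B 8; C 6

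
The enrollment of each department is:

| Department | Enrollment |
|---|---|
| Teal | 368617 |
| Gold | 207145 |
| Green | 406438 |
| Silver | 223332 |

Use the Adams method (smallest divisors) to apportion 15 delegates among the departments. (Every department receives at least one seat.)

Teal 4, Gold 3, Green 5, Silver 3

Standard divisor 1205532/15 ≈ 80368.8; standard quotas: Teal 4.587, Gold 2.577, Green 5.057, Silver 2.779.
Rounding up gives 5, 3, 6, 3 = 17 seats, so the divisor must be adjusted.
With modified divisor 96900: modified quotas Teal 3.804, Gold 2.138, Green 4.194, Silver 2.305.
Rounding up: Teal 4, Gold 3, Green 5, Silver 3 (total 15).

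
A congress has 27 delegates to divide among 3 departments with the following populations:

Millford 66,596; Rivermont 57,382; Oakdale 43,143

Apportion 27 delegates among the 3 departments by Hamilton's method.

Millford=11, Rivermont=9, Oakdale=7

Total 167121; standard divisor 167121/27 ≈ 6189.667.
Standard quotas: Millford 10.7592, Rivermont 9.2706, Oakdale 6.9702.
Lower quotas: Millford 10, Rivermont 9, Oakdale 6 (sum 25, leaving 2 seats).
Remainders in descending order: Oakdale 0.9702, Millford 0.7592, Rivermont 0.2706.
Largest remainders: Oakdale, Millford receive the extra seats.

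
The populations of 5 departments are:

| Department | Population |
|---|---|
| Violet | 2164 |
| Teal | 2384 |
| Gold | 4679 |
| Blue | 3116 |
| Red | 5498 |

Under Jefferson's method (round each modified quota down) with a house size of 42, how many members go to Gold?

Standard divisor 17841/42 ≈ 424.786; standard quotas: Violet 5.094, Teal 5.612, Gold 11.015, Blue 7.335, Red 12.943.
Rounding down gives 5, 5, 11, 7, 12 = 40 seats, so the divisor must be adjusted.
With modified divisor 395: modified quotas Violet 5.478, Teal 6.035, Gold 11.846, Blue 7.889, Red 13.919.
Rounding down: Violet 5, Teal 6, Gold 11, Blue 7, Red 13 (total 42).
Gold receives 11.

11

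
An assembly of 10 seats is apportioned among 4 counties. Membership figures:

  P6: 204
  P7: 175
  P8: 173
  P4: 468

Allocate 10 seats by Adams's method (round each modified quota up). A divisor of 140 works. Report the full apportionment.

P6: 2, P7: 2, P8: 2, P4: 4

With modified divisor 140: modified quotas P6 1.457, P7 1.250, P8 1.236, P4 3.343.
Rounding up: P6 2, P7 2, P8 2, P4 4 (total 10).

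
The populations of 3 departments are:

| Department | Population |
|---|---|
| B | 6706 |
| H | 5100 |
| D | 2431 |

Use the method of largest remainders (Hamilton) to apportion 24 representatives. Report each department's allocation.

The standard divisor is 14237/24 ≈ 593.208.
Standard quotas: B 11.3046, H 8.5973, D 4.0981.
Lower quotas: B 11, H 8, D 4 (sum 23, leaving 1 seat).
Remainders in descending order: H 0.5973, B 0.3046, D 0.0981.
Largest remainder: H receives the extra seat.

B 11, H 9, D 4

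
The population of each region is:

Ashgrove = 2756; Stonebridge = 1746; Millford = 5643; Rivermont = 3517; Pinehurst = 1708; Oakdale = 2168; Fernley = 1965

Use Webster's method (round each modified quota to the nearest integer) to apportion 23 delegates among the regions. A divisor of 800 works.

Ashgrove=3, Stonebridge=2, Millford=7, Rivermont=4, Pinehurst=2, Oakdale=3, Fernley=2

With modified divisor 800: modified quotas Ashgrove 3.445, Stonebridge 2.183, Millford 7.054, Rivermont 4.396, Pinehurst 2.135, Oakdale 2.710, Fernley 2.456.
Rounding to the nearest integer: Ashgrove 3, Stonebridge 2, Millford 7, Rivermont 4, Pinehurst 2, Oakdale 3, Fernley 2 (total 23).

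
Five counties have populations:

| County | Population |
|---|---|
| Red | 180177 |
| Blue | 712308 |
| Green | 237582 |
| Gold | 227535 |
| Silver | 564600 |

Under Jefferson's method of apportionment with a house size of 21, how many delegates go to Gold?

2

Standard divisor 1922202/21 ≈ 91533.429; standard quotas: Red 1.968, Blue 7.782, Green 2.596, Gold 2.486, Silver 6.168.
Rounding down gives 1, 7, 2, 2, 6 = 18 seats, so the divisor must be adjusted.
With modified divisor 79900: modified quotas Red 2.255, Blue 8.915, Green 2.973, Gold 2.848, Silver 7.066.
Rounding down: Red 2, Blue 8, Green 2, Gold 2, Silver 7 (total 21).
Gold receives 2.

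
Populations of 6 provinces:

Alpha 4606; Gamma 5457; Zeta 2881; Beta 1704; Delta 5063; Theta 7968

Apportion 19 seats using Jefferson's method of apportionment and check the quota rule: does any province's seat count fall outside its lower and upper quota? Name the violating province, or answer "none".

none

Standard quotas: Alpha 3.162, Gamma 3.746, Zeta 1.978, Beta 1.170, Delta 3.475, Theta 5.470.
Jefferson allocation: Alpha 3, Gamma 4, Zeta 2, Beta 1, Delta 3, Theta 6.
Every allocation lies between the lower and upper quota.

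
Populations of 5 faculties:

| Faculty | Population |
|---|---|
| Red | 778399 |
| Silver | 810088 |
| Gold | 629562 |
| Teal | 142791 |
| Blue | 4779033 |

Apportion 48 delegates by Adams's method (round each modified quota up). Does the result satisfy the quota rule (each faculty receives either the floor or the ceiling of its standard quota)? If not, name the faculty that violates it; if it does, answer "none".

Standard quotas: Red 5.233, Silver 5.446, Gold 4.232, Teal 0.960, Blue 32.129.
Adams allocation: Red 5, Silver 6, Gold 5, Teal 1, Blue 31.
Blue has quota 32.129 (lower 32, upper 33) but receives 31 — outside the quota interval.

Blue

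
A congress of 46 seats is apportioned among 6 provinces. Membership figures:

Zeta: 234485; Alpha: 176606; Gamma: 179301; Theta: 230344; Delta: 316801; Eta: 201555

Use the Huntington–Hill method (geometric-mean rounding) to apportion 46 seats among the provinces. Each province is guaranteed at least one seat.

With divisor 28936: modified quotas Zeta 8.104, Alpha 6.103, Gamma 6.196, Theta 7.960, Delta 10.948, Eta 6.966.
Geometric-mean thresholds: Zeta √(8·9)=8.485, Alpha √(6·7)=6.481, Gamma √(6·7)=6.481, Theta √(7·8)=7.483, Delta √(10·11)=10.488, Eta √(6·7)=6.481.
Each quota rounded against its threshold gives Zeta 8, Alpha 6, Gamma 6, Theta 8, Delta 11, Eta 7 (total 46).

Zeta=8, Alpha=6, Gamma=6, Theta=8, Delta=11, Eta=7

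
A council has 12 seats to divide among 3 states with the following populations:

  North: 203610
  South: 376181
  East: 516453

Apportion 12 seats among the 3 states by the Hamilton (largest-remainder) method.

The standard divisor is 1096244/12 ≈ 91353.667.
Standard quotas: North 2.2288, South 4.1179, East 5.6533.
Lower quotas: North 2, South 4, East 5 (sum 11, leaving 1 seat).
Remainders in descending order: East 0.6533, North 0.2288, South 0.1179.
Largest remainder: East receives the extra seat.

North 2; South 4; East 6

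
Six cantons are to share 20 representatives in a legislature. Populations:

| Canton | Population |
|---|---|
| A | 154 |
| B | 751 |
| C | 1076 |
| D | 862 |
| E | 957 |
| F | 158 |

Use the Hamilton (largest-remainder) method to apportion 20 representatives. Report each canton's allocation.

A=1; B=4; C=5; D=4; E=5; F=1

Standard divisor: 3958 ÷ 20 ≈ 197.9.
Standard quotas: A 0.778, B 3.795, C 5.437, D 4.356, E 4.836, F 0.798.
Lower quotas: A 0, B 3, C 5, D 4, E 4, F 0 (sum 16, leaving 4 seats).
Remainders in descending order: E 0.836, F 0.798, B 0.795, A 0.778, C 0.437, D 0.356.
Largest remainders: E, F, B, A receive the extra seats.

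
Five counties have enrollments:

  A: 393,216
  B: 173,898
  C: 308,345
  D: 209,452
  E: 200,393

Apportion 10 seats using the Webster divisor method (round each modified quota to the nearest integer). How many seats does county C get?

Standard divisor 1285304/10 ≈ 128530.4; standard quotas: A 3.059, B 1.353, C 2.399, D 1.630, E 1.559.
Rounding to the nearest integer gives A 3, B 1, C 2, D 2, E 2 — total 10, matching the house size, so no adjustment is needed.
C receives 2.

2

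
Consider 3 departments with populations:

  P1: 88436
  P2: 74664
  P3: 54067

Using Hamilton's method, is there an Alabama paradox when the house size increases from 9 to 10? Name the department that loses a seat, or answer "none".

none

At 9 seats: P1 4, P2 3, P3 2.
At 10 seats: P1 4, P2 3, P3 3.
No department's allocation decreased.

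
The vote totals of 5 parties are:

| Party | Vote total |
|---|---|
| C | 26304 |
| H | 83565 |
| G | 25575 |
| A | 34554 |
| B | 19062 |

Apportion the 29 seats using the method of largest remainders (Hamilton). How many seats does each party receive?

C 4, H 13, G 4, A 5, B 3

Standard divisor: 189060 ÷ 29 ≈ 6519.31.
Standard quotas: C 4.0348, H 12.8181, G 3.9230, A 5.3003, B 2.9239.
Lower quotas: C 4, H 12, G 3, A 5, B 2 (sum 26, leaving 3 seats).
Remainders in descending order: B 0.9239, G 0.9230, H 0.8181, A 0.3003, C 0.0348.
The surplus seats go to B, G, H.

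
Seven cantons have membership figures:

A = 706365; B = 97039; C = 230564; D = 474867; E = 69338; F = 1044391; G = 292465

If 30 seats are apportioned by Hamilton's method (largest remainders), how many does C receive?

Total 2915029; standard divisor 2915029/30 ≈ 97167.633.
Standard quotas: A 7.2696, B 0.9987, C 2.3728, D 4.8871, E 0.7136, F 10.7483, G 3.0099.
Lower quotas: A 7, B 0, C 2, D 4, E 0, F 10, G 3 (sum 26, leaving 4 seats).
Remainders in descending order: B 0.9987, D 0.8871, F 0.7483, E 0.7136, C 0.3728, A 0.2696, G 0.0099.
The surplus seats go to B, D, F, E.
C receives 2.

2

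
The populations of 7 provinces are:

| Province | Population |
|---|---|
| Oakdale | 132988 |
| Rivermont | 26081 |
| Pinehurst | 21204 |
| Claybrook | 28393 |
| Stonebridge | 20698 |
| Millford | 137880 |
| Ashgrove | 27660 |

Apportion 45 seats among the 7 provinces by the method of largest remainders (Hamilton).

Total 394904; standard divisor 394904/45 ≈ 8775.644.
Standard quotas: Oakdale 15.1542, Rivermont 2.9720, Pinehurst 2.4162, Claybrook 3.2354, Stonebridge 2.3586, Millford 15.7117, Ashgrove 3.1519.
Lower quotas: Oakdale 15, Rivermont 2, Pinehurst 2, Claybrook 3, Stonebridge 2, Millford 15, Ashgrove 3 (sum 42, leaving 3 seats).
Remainders in descending order: Rivermont 0.9720, Millford 0.7117, Pinehurst 0.4162, Stonebridge 0.3586, Claybrook 0.2354, Oakdale 0.1542, Ashgrove 0.1519.
Largest remainders: Rivermont, Millford, Pinehurst receive the extra seats.

Oakdale 15, Rivermont 3, Pinehurst 3, Claybrook 3, Stonebridge 2, Millford 16, Ashgrove 3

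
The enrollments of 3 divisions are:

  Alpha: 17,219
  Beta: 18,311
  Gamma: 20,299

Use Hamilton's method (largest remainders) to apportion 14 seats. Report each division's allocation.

Alpha 4; Beta 5; Gamma 5

Total 55829; standard divisor 55829/14 ≈ 3987.786.
Standard quotas: Alpha 4.3179, Beta 4.5918, Gamma 5.0903.
Lower quotas: Alpha 4, Beta 4, Gamma 5 (sum 13, leaving 1 seat).
Remainders in descending order: Beta 0.5918, Alpha 0.3179, Gamma 0.0903.
Largest remainder: Beta receives the extra seat.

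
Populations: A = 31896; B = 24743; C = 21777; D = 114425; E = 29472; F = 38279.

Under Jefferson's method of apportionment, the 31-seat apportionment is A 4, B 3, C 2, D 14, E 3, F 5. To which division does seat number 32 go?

Priority for the next seat is population ÷ (current seats + 1).
Priorities: A 6379.200, B 6185.750, C 7259.000, D 7628.333, E 7368.000, F 6379.833.
Highest priority: D.

D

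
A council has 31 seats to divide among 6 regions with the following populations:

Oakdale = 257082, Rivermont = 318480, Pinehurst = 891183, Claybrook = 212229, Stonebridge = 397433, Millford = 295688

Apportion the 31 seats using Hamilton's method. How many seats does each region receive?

Total 2372095; standard divisor 2372095/31 ≈ 76519.194.
Standard quotas: Oakdale 3.3597, Rivermont 4.1621, Pinehurst 11.6465, Claybrook 2.7735, Stonebridge 5.1939, Millford 3.8642.
Lower quotas: Oakdale 3, Rivermont 4, Pinehurst 11, Claybrook 2, Stonebridge 5, Millford 3 (sum 28, leaving 3 seats).
Remainders in descending order: Millford 0.8642, Claybrook 0.7735, Pinehurst 0.6465, Oakdale 0.3597, Stonebridge 0.1939, Rivermont 0.1621.
Largest remainders: Millford, Claybrook, Pinehurst receive the extra seats.

Oakdale 3, Rivermont 4, Pinehurst 12, Claybrook 3, Stonebridge 5, Millford 4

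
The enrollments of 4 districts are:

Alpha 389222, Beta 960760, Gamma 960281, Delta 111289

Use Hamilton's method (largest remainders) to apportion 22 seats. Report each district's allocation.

Total 2421552; standard divisor 2421552/22 ≈ 110070.545.
Standard quotas: Alpha 3.5361, Beta 8.7286, Gamma 8.7242, Delta 1.0111.
Lower quotas: Alpha 3, Beta 8, Gamma 8, Delta 1 (sum 20, leaving 2 seats).
Remainders in descending order: Beta 0.7286, Gamma 0.7242, Alpha 0.5361, Delta 0.0111.
Largest remainders: Beta, Gamma receive the extra seats.

Alpha 3, Beta 9, Gamma 9, Delta 1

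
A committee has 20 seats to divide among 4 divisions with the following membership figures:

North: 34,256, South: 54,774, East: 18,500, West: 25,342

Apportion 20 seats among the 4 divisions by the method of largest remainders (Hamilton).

North=5, South=8, East=3, West=4

The standard divisor is 132872/20 ≈ 6643.6.
Standard quotas: North 5.1562, South 8.2446, East 2.7846, West 3.8145.
Lower quotas: North 5, South 8, East 2, West 3 (sum 18, leaving 2 seats).
Remainders in descending order: West 0.8145, East 0.7846, South 0.2446, North 0.1562.
Largest remainders: West, East receive the extra seats.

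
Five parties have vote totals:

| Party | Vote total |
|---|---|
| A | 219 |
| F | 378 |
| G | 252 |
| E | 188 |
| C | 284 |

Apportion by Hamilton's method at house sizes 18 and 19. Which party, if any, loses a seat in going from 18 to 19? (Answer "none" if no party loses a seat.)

At 18 seats: A 3, F 5, G 3, E 3, C 4.
At 19 seats: A 3, F 5, G 4, E 3, C 4.
No party's allocation decreased.

none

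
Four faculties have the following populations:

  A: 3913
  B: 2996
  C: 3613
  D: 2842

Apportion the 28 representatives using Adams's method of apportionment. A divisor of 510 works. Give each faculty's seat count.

A=8, B=6, C=8, D=6

With modified divisor 510: modified quotas A 7.673, B 5.875, C 7.084, D 5.573.
Rounding up: A 8, B 6, C 8, D 6 (total 28).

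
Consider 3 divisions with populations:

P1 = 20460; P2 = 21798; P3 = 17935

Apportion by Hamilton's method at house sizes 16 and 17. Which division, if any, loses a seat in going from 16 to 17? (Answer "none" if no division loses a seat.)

At 16 seats: P1 5, P2 6, P3 5.
At 17 seats: P1 6, P2 6, P3 5.
No division's allocation decreased.

none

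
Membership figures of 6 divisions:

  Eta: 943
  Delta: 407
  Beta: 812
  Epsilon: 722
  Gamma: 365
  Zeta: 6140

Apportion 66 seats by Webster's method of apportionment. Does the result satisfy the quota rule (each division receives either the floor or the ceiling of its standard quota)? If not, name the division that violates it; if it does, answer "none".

Standard quotas: Eta 6.629, Delta 2.861, Beta 5.708, Epsilon 5.075, Gamma 2.566, Zeta 43.161.
Webster allocation: Eta 7, Delta 3, Beta 6, Epsilon 5, Gamma 3, Zeta 42.
Zeta has quota 43.161 (lower 43, upper 44) but receives 42 — outside the quota interval.

Zeta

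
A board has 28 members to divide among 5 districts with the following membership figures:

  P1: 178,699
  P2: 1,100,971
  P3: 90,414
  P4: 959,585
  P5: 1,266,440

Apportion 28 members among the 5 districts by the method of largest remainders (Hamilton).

P1: 1, P2: 9, P3: 1, P4: 7, P5: 10

Standard divisor: 3596109 ÷ 28 ≈ 128432.464.
Standard quotas: P1 1.3914, P2 8.5724, P3 0.7040, P4 7.4715, P5 9.8607.
Lower quotas: P1 1, P2 8, P3 0, P4 7, P5 9 (sum 25, leaving 3 seats).
Remainders in descending order: P5 0.8607, P3 0.7040, P2 0.5724, P4 0.4715, P1 0.3914.
Largest remainders: P5, P3, P2 receive the extra seats.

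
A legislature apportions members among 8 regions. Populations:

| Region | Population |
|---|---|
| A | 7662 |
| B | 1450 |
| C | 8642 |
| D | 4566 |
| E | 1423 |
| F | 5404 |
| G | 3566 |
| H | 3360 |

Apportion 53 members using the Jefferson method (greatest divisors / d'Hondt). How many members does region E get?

2

Standard divisor 36073/53 ≈ 680.623; standard quotas: A 11.257, B 2.130, C 12.697, D 6.709, E 2.091, F 7.940, G 5.239, H 4.937.
Rounding down gives 11, 2, 12, 6, 2, 7, 5, 4 = 49 seats, so the divisor must be adjusted.
With modified divisor 650: modified quotas A 11.788, B 2.231, C 13.295, D 7.025, E 2.189, F 8.314, G 5.486, H 5.169.
Rounding down: A 11, B 2, C 13, D 7, E 2, F 8, G 5, H 5 (total 53).
E receives 2.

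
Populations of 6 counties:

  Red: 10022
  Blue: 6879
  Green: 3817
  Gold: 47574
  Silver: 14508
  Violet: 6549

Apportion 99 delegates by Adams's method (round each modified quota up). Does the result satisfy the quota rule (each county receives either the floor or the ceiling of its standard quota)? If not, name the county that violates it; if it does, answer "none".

Standard quotas: Red 11.105, Blue 7.622, Green 4.229, Gold 52.713, Silver 16.075, Violet 7.256.
Adams allocation: Red 11, Blue 8, Green 5, Gold 51, Silver 16, Violet 8.
Gold has quota 52.713 (lower 52, upper 53) but receives 51 — outside the quota interval.

Gold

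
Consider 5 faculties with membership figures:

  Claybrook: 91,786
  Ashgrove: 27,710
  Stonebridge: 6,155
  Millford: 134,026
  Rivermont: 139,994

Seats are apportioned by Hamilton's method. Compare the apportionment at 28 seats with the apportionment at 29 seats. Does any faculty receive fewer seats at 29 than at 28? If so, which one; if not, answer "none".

Stonebridge

At 28 seats: Claybrook 6, Ashgrove 2, Stonebridge 1, Millford 9, Rivermont 10.
At 29 seats: Claybrook 7, Ashgrove 2, Stonebridge 0, Millford 10, Rivermont 10.
Stonebridge drops from 1 to 0.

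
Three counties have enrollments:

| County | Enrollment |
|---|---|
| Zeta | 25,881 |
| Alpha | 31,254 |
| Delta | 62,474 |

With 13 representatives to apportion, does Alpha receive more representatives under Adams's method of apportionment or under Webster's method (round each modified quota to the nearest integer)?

Adams: Zeta 3, Alpha 4, Delta 6.
Webster: Zeta 3, Alpha 3, Delta 7.
Alpha gets 4 under Adams and 3 under Webster.

Adams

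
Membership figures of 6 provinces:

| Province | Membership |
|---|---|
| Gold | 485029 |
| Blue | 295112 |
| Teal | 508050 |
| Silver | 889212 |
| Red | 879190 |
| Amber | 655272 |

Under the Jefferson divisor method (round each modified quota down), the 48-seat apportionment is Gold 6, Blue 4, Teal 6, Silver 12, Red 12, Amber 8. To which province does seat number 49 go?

Amber

Priority for the next seat is population ÷ (current seats + 1).
Priorities: Gold 69289.857, Blue 59022.400, Teal 72578.571, Silver 68400.923, Red 67630.000, Amber 72808.000.
Highest priority: Amber.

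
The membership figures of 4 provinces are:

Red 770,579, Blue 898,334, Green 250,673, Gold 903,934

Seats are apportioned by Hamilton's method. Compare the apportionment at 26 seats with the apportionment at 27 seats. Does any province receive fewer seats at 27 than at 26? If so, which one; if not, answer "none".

none

At 26 seats: Red 7, Blue 8, Green 2, Gold 9.
At 27 seats: Red 7, Blue 9, Green 2, Gold 9.
No province's allocation decreased.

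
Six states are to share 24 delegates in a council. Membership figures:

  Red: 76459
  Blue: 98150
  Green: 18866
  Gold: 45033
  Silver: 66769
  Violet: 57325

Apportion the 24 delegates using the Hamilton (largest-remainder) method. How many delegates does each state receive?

Total 362602; standard divisor 362602/24 ≈ 15108.417.
Standard quotas: Red 5.0607, Blue 6.4964, Green 1.2487, Gold 2.9807, Silver 4.4193, Violet 3.7942.
Lower quotas: Red 5, Blue 6, Green 1, Gold 2, Silver 4, Violet 3 (sum 21, leaving 3 seats).
Remainders in descending order: Gold 0.9807, Violet 0.7942, Blue 0.4964, Silver 0.4193, Green 0.2487, Red 0.0607.
Largest remainders: Gold, Violet, Blue receive the extra seats.

Red: 5, Blue: 7, Green: 1, Gold: 3, Silver: 4, Violet: 4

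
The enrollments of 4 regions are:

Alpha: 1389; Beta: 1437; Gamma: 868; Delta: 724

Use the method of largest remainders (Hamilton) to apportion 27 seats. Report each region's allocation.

Alpha=9, Beta=9, Gamma=5, Delta=4

Standard divisor: 4418 ÷ 27 ≈ 163.63.
Standard quotas: Alpha 8.489, Beta 8.782, Gamma 5.305, Delta 4.425.
Lower quotas: Alpha 8, Beta 8, Gamma 5, Delta 4 (sum 25, leaving 2 seats).
Remainders in descending order: Beta 0.782, Alpha 0.489, Delta 0.425, Gamma 0.305.
Largest remainders: Beta, Alpha receive the extra seats.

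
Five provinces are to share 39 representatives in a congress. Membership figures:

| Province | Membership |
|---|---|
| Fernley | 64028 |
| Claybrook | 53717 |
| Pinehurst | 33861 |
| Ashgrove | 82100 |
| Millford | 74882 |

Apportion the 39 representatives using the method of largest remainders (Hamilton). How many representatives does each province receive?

Fernley 8, Claybrook 7, Pinehurst 4, Ashgrove 10, Millford 10

The standard divisor is 308588/39 ≈ 7912.513.
Standard quotas: Fernley 8.0920, Claybrook 6.7889, Pinehurst 4.2794, Ashgrove 10.3760, Millford 9.4637.
Lower quotas: Fernley 8, Claybrook 6, Pinehurst 4, Ashgrove 10, Millford 9 (sum 37, leaving 2 seats).
Remainders in descending order: Claybrook 0.7889, Millford 0.4637, Ashgrove 0.3760, Pinehurst 0.2794, Fernley 0.0920.
Largest remainders: Claybrook, Millford receive the extra seats.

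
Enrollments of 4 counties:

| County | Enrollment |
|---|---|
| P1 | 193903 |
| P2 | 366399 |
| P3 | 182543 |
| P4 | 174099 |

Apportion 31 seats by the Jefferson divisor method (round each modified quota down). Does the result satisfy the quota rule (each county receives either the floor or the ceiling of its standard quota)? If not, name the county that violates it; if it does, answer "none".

Standard quotas: P1 6.555, P2 12.387, P3 6.171, P4 5.886.
Jefferson allocation: P1 6, P2 13, P3 6, P4 6.
Every allocation lies between the lower and upper quota.

none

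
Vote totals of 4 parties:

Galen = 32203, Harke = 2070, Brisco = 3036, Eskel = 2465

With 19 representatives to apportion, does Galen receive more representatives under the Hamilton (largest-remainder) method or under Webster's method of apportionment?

Hamilton: Galen 15, Harke 1, Brisco 2, Eskel 1.
Webster: Galen 16, Harke 1, Brisco 1, Eskel 1.
Galen gets 15 under Hamilton and 16 under Webster.

Webster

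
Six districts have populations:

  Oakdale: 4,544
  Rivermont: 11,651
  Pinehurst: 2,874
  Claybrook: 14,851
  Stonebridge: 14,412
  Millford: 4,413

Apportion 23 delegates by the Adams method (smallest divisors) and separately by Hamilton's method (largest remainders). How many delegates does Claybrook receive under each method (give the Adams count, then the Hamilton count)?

Adams: Oakdale 2, Rivermont 5, Pinehurst 2, Claybrook 6, Stonebridge 6, Millford 2.
Hamilton: Oakdale 2, Rivermont 5, Pinehurst 1, Claybrook 7, Stonebridge 6, Millford 2.
Claybrook gets 6 under Adams and 7 under Hamilton.

6 and 7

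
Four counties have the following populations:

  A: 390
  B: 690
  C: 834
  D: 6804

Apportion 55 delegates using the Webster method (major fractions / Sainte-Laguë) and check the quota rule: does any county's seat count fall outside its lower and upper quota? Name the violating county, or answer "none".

Standard quotas: A 2.460, B 4.353, C 5.262, D 42.925.
Webster allocation: A 2, B 4, C 5, D 44.
D has quota 42.925 (lower 42, upper 43) but receives 44 — outside the quota interval.

D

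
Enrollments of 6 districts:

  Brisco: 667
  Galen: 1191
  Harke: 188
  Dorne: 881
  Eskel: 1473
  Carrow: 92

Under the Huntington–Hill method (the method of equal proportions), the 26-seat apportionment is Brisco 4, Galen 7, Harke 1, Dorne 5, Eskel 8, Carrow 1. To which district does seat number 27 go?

Priority for the next seat is population ÷ (√(s·(s+1))).
Priorities: Brisco 149.146, Galen 159.154, Harke 132.936, Dorne 160.848, Eskel 173.595, Carrow 65.054.
Highest priority: Eskel.

Eskel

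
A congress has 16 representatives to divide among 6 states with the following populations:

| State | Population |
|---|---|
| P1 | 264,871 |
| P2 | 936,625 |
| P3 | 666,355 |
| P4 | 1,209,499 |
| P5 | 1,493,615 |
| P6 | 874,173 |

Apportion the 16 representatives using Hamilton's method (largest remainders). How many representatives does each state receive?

P1=1, P2=3, P3=2, P4=3, P5=4, P6=3

The standard divisor is 5445138/16 ≈ 340321.125.
Standard quotas: P1 0.7783, P2 2.7522, P3 1.9580, P4 3.5540, P5 4.3888, P6 2.5687.
Lower quotas: P1 0, P2 2, P3 1, P4 3, P5 4, P6 2 (sum 12, leaving 4 seats).
Remainders in descending order: P3 0.9580, P1 0.7783, P2 0.7522, P6 0.5687, P4 0.5540, P5 0.3888.
The surplus seats go to P3, P1, P2, P6.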